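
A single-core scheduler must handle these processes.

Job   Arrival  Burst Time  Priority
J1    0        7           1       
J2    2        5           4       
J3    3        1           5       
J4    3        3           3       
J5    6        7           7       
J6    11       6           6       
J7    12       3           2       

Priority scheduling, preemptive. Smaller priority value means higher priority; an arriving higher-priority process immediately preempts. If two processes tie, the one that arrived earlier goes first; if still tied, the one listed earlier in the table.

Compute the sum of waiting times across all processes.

57

Timeline: | J1 0-7 | J4 7-10 | J2 10-12 | J7 12-15 | J2 15-18 | J3 18-19 | J6 19-25 | J5 25-32 |
Completion: J1=7  J2=18  J3=19  J4=10  J5=32  J6=25  J7=15
Waiting = turnaround − burst: J1=0, J2=11, J3=15, J4=4, J5=19, J6=8, J7=0
Total waiting = 0 + 11 + 15 + 4 + 19 + 8 + 0 = 57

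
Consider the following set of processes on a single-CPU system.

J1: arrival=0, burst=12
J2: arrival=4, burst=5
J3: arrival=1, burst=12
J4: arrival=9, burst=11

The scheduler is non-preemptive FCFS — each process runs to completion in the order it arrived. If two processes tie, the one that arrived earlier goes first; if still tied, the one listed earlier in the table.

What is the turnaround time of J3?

23

Gantt: | J1 0-12 | J3 12-24 | J2 24-29 | J4 29-40 |
Completion: J1=12  J2=29  J3=24  J4=40
Turnaround (C−A): J1=12  J2=25  J3=23  J4=31
Turnaround(J3) = completion − arrival = 24 − 1 = 23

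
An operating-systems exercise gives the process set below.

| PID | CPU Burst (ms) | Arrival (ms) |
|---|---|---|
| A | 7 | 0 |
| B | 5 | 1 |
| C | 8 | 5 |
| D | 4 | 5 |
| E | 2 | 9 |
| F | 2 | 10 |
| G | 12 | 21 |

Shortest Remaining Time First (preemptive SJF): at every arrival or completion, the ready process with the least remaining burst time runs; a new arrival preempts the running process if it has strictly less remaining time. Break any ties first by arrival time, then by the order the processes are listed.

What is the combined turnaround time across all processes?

79

Gantt: | A 0-1 | B 1-6 | D 6-10 | E 10-12 | F 12-14 | A 14-20 | C 20-28 | G 28-40 |
Completion: A=20  B=6  C=28  D=10  E=12  F=14  G=40
Turnaround (C−A): A=20  B=5  C=23  D=5  E=3  F=4  G=19
Turnaround = completion − arrival: A=20, B=5, C=23, D=5, E=3, F=4, G=19
Total turnaround = 20 + 5 + 23 + 5 + 3 + 4 + 19 = 79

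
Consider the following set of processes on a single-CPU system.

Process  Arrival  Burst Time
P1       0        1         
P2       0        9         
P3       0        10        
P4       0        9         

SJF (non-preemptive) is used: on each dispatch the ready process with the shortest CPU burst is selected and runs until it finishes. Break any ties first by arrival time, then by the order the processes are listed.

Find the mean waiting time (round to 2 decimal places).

Schedule: | P1 0-1 | P2 1-10 | P4 10-19 | P3 19-29 |
Completion: P1=1  P2=10  P3=29  P4=19
Turnaround (C−A): P1=1  P2=10  P3=29  P4=19
Waiting times: P1=0, P2=1, P3=19, P4=10
Average waiting = (0+1+19+10) / 4 = 30/4 = 7.50

7.50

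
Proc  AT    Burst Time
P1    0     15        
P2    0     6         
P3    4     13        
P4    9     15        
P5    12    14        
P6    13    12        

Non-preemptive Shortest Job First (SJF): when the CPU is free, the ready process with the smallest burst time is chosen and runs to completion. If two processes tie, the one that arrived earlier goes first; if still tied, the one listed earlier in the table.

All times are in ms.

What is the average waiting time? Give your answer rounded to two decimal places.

Gantt: | P2 0-6 | P3 6-19 | P6 19-31 | P5 31-45 | P1 45-60 | P4 60-75 |
Completion: P1=60  P2=6  P3=19  P4=75  P5=45  P6=31
Waiting times: P1=45, P2=0, P3=2, P4=51, P5=19, P6=6
Average waiting = (45+0+2+51+19+6) / 6 = 123/6 = 20.50

20.50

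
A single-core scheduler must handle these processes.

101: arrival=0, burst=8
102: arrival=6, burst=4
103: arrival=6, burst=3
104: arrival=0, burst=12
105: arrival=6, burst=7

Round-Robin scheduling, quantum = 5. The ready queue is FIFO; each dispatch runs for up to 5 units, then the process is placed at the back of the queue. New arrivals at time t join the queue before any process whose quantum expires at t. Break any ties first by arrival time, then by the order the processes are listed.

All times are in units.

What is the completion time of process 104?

Timeline: | 101 0-5 | 104 5-10 | 101 10-13 | 102 13-17 | 103 17-20 | 105 20-25 | 104 25-30 | 105 30-32 | 104 32-34 |
Completion: 101=13  102=17  103=20  104=34  105=32
Turnaround (C−A): 101=13  102=11  103=14  104=34  105=26

34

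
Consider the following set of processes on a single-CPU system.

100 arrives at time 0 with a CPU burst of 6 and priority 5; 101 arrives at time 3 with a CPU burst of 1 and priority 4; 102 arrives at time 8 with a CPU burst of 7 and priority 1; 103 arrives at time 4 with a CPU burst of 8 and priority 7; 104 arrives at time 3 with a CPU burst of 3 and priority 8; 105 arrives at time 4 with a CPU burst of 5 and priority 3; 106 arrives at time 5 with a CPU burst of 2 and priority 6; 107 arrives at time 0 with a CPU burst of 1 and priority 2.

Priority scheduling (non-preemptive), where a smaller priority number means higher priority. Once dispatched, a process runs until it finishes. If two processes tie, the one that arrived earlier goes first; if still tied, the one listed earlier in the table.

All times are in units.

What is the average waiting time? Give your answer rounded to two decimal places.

Gantt: | 107 0-1 | 100 1-7 | 105 7-12 | 102 12-19 | 101 19-20 | 106 20-22 | 103 22-30 | 104 30-33 |
Completion: 100=7  101=20  102=19  103=30  104=33  105=12  106=22  107=1
Waiting times: 100=1, 101=16, 102=4, 103=18, 104=27, 105=3, 106=15, 107=0
Average waiting = (1+16+4+18+27+3+15+0) / 8 = 84/8 = 10.50

10.50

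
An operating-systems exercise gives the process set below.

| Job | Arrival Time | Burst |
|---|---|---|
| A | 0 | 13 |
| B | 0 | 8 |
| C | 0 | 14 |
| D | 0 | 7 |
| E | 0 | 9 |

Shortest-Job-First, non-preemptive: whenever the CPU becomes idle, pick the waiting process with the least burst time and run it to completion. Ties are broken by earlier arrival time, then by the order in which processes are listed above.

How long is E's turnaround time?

Gantt: | D 0-7 | B 7-15 | E 15-24 | A 24-37 | C 37-51 |
Completion: A=37  B=15  C=51  D=7  E=24
Turnaround(E) = completion − arrival = 24 − 0 = 24

24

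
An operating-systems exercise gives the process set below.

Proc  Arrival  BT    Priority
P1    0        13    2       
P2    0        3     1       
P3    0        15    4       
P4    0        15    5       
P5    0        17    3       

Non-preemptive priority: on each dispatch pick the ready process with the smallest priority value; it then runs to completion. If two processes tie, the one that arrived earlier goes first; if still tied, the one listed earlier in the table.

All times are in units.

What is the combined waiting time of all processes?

100

Timeline: | P2 0-3 | P1 3-16 | P5 16-33 | P3 33-48 | P4 48-63 |
Completion: P1=16  P2=3  P3=48  P4=63  P5=33
Turnaround (C−A): P1=16  P2=3  P3=48  P4=63  P5=33
Waiting = turnaround − burst: P1=3, P2=0, P3=33, P4=48, P5=16
Total waiting = 3 + 0 + 33 + 48 + 16 = 100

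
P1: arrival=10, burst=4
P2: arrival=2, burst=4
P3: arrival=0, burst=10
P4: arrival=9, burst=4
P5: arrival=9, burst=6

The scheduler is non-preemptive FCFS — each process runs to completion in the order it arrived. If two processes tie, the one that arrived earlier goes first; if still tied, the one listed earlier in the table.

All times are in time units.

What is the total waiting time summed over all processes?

Timeline: | P3 0-10 | P2 10-14 | P4 14-18 | P5 18-24 | P1 24-28 |
Completion: P1=28  P2=14  P3=10  P4=18  P5=24
Turnaround (C−A): P1=18  P2=12  P3=10  P4=9  P5=15
Waiting = turnaround − burst: P1=14, P2=8, P3=0, P4=5, P5=9
Total waiting = 14 + 8 + 0 + 5 + 9 = 36

36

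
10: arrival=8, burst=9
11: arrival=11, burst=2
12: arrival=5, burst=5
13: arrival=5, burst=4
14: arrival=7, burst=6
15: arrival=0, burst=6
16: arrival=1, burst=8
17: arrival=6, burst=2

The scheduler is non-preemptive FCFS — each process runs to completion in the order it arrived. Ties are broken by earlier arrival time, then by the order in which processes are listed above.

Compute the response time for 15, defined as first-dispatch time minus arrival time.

0

Timeline: | 15 0-6 | 16 6-14 | 12 14-19 | 13 19-23 | 17 23-25 | 14 25-31 | 10 31-40 | 11 40-42 |
Completion: 10=40  11=42  12=19  13=23  14=31  15=6  16=14  17=25
Turnaround (C−A): 10=32  11=31  12=14  13=18  14=24  15=6  16=13  17=19
Response(15) = first start − arrival = 0 − 0 = 0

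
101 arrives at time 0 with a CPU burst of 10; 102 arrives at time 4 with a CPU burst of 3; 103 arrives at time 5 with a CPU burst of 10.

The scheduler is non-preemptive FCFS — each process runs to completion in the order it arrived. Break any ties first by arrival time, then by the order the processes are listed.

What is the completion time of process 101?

10

Schedule: | 101 0-10 | 102 10-13 | 103 13-23 |
Completion: 101=10  102=13  103=23
Turnaround (C−A): 101=10  102=9  103=18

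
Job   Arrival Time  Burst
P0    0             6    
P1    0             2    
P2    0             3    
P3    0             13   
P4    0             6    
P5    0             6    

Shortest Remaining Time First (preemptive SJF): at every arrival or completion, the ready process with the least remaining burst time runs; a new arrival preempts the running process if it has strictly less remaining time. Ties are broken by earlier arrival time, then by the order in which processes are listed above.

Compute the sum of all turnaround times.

Schedule: | P1 0-2 | P2 2-5 | P0 5-11 | P4 11-17 | P5 17-23 | P3 23-36 |
Completion: P0=11  P1=2  P2=5  P3=36  P4=17  P5=23
Turnaround (C−A): P0=11  P1=2  P2=5  P3=36  P4=17  P5=23
Turnaround = completion − arrival: P0=11, P1=2, P2=5, P3=36, P4=17, P5=23
Total turnaround = 11 + 2 + 5 + 36 + 17 + 23 = 94

94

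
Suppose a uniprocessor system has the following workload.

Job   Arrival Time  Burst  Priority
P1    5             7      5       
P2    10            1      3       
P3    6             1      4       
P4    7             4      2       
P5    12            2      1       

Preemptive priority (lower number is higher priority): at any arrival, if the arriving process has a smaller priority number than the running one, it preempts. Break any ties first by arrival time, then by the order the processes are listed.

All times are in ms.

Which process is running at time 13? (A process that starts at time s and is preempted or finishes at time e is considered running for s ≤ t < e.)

P5

Schedule: | idle 0-5 | P1 5-6 | P3 6-7 | P4 7-11 | P2 11-12 | P5 12-14 | P1 14-20 |
Completion: P1=20  P2=12  P3=7  P4=11  P5=14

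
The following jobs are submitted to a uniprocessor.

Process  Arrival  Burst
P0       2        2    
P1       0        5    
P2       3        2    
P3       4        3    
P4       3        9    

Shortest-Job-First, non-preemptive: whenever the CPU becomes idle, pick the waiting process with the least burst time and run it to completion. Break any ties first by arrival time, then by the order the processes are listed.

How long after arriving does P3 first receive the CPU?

5

Schedule: | P1 0-5 | P0 5-7 | P2 7-9 | P3 9-12 | P4 12-21 |
Completion: P0=7  P1=5  P2=9  P3=12  P4=21
Response(P3) = first start − arrival = 9 − 4 = 5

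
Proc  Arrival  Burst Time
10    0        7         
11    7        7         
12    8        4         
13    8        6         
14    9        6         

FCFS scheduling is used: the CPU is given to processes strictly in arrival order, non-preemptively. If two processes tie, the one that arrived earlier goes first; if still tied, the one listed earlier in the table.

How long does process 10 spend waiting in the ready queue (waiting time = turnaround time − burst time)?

Schedule: | 10 0-7 | 11 7-14 | 12 14-18 | 13 18-24 | 14 24-30 |
Completion: 10=7  11=14  12=18  13=24  14=30
Turnaround (C−A): 10=7  11=7  12=10  13=16  14=21
Waiting(10) = turnaround − burst = 7 − 7 = 0

0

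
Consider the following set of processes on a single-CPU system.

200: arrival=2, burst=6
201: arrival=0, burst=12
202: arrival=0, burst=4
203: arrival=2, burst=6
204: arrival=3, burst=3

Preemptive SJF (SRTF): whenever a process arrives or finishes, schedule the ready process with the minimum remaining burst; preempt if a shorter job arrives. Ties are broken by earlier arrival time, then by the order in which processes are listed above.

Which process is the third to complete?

Schedule: | 202 0-4 | 204 4-7 | 200 7-13 | 203 13-19 | 201 19-31 |
Completion: 200=13  201=31  202=4  203=19  204=7
Finish order: 202 → 204 → 200 → 203 → 201

200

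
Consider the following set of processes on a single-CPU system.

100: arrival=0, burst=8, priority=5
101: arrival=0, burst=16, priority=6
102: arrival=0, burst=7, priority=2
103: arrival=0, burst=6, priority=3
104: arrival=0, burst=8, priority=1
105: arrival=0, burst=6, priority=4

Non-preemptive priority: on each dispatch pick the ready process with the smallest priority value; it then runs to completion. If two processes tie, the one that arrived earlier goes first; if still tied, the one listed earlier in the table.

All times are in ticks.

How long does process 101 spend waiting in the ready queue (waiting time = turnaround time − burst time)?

Schedule: | 104 0-8 | 102 8-15 | 103 15-21 | 105 21-27 | 100 27-35 | 101 35-51 |
Completion: 100=35  101=51  102=15  103=21  104=8  105=27
Turnaround (C−A): 100=35  101=51  102=15  103=21  104=8  105=27
Waiting(101) = turnaround − burst = 51 − 16 = 35

35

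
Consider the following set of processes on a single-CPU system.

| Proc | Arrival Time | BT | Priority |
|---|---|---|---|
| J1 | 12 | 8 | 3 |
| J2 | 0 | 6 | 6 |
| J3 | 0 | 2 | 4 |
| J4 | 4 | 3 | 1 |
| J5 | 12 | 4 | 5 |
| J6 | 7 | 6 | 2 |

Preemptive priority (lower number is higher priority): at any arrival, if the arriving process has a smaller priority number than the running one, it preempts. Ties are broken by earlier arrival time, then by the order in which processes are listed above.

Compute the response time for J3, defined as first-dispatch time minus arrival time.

0

Timeline: | J3 0-2 | J2 2-4 | J4 4-7 | J6 7-13 | J1 13-21 | J5 21-25 | J2 25-29 |
Completion: J1=21  J2=29  J3=2  J4=7  J5=25  J6=13
Response(J3) = first start − arrival = 0 − 0 = 0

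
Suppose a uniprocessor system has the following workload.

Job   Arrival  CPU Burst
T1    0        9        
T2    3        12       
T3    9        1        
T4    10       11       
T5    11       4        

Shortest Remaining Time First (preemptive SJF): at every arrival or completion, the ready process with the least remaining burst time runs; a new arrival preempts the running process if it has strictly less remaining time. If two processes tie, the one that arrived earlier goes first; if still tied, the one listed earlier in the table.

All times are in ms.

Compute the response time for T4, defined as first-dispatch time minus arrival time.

Schedule: | T1 0-9 | T3 9-10 | T4 10-11 | T5 11-15 | T4 15-25 | T2 25-37 |
Completion: T1=9  T2=37  T3=10  T4=25  T5=15
Response(T4) = first start − arrival = 10 − 10 = 0

0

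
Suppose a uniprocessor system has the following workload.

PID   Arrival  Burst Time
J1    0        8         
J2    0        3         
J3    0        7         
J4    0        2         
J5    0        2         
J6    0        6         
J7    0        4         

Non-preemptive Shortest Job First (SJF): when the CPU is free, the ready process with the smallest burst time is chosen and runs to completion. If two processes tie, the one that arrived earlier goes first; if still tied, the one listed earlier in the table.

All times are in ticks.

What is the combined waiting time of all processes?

Schedule: | J4 0-2 | J5 2-4 | J2 4-7 | J7 7-11 | J6 11-17 | J3 17-24 | J1 24-32 |
Completion: J1=32  J2=7  J3=24  J4=2  J5=4  J6=17  J7=11
Waiting = turnaround − burst: J1=24, J2=4, J3=17, J4=0, J5=2, J6=11, J7=7
Total waiting = 24 + 4 + 17 + 0 + 2 + 11 + 7 = 65

65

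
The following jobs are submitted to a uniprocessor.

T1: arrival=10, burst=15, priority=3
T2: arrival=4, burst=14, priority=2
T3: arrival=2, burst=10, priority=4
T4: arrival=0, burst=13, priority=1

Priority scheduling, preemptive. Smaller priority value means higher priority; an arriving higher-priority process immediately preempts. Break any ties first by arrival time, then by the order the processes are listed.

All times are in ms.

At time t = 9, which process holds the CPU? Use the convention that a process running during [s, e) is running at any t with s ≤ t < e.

T4

Schedule: | T4 0-13 | T2 13-27 | T1 27-42 | T3 42-52 |
Completion: T1=42  T2=27  T3=52  T4=13
Turnaround (C−A): T1=32  T2=23  T3=50  T4=13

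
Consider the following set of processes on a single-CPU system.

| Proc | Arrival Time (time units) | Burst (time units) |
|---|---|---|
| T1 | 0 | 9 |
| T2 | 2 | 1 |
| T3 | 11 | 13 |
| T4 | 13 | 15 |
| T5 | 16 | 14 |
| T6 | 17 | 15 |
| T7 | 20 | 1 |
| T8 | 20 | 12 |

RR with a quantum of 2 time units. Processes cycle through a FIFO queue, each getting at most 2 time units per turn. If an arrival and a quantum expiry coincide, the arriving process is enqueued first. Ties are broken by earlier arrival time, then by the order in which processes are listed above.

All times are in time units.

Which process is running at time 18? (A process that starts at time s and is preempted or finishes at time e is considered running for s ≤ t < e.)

T4

Schedule: | T1 0-2 | T2 2-3 | T1 3-10 | idle 10-11 | T3 11-13 | T4 13-15 | T3 15-17 | T4 17-19 | T5 19-21 | T6 21-23 | T3 23-25 | T4 25-27 | T7 27-28 | T8 28-30 | T5 30-32 | T6 32-34 | T3 34-36 | T4 36-38 | T8 38-40 | T5 40-42 | T6 42-44 | T3 44-46 | T4 46-48 | T8 48-50 | T5 50-52 | T6 52-54 | T3 54-56 | T4 56-58 | T8 58-60 | T5 60-62 | T6 62-64 | T3 64-65 | T4 65-67 | T8 67-69 | T5 69-71 | T6 71-73 | T4 73-74 | T8 74-76 | T5 76-78 | T6 78-81 |
Completion: T1=10  T2=3  T3=65  T4=74  T5=78  T6=81  T7=28  T8=76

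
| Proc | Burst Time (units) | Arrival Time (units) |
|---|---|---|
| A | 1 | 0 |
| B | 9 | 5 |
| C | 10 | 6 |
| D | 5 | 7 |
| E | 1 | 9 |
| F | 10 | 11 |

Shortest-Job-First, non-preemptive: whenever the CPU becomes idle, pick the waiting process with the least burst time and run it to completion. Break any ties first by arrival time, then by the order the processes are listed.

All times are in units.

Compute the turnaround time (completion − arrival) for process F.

29

Timeline: | A 0-1 | idle 1-5 | B 5-14 | E 14-15 | D 15-20 | C 20-30 | F 30-40 |
Completion: A=1  B=14  C=30  D=20  E=15  F=40
Turnaround (C−A): A=1  B=9  C=24  D=13  E=6  F=29
Turnaround(F) = completion − arrival = 40 − 11 = 29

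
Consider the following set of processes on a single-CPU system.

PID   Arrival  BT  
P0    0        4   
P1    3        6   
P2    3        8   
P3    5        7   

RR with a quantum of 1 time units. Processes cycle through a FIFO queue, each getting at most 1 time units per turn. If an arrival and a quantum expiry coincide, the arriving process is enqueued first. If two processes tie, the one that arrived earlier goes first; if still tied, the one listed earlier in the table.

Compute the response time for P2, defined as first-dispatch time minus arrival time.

Gantt: | P0 0-3 | P1 3-4 | P2 4-5 | P0 5-6 | P1 6-7 | P3 7-8 | P2 8-9 | P1 9-10 | P3 10-11 | P2 11-12 | P1 12-13 | P3 13-14 | P2 14-15 | P1 15-16 | P3 16-17 | P2 17-18 | P1 18-19 | P3 19-20 | P2 20-21 | P3 21-22 | P2 22-23 | P3 23-24 | P2 24-25 |
Completion: P0=6  P1=19  P2=25  P3=24
Response(P2) = first start − arrival = 4 − 3 = 1

1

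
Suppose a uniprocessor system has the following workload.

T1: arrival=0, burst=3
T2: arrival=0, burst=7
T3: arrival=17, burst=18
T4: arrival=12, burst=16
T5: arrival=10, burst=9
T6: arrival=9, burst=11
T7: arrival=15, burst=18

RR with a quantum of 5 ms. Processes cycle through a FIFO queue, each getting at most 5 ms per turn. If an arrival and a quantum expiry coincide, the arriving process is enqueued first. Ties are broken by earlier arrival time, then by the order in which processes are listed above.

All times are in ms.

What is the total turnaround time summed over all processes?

Timeline: | T1 0-3 | T2 3-10 | T6 10-15 | T5 15-20 | T4 20-25 | T7 25-30 | T6 30-35 | T3 35-40 | T5 40-44 | T4 44-49 | T7 49-54 | T6 54-55 | T3 55-60 | T4 60-65 | T7 65-70 | T3 70-75 | T4 75-76 | T7 76-79 | T3 79-82 |
Completion: T1=3  T2=10  T3=82  T4=76  T5=44  T6=55  T7=79
Turnaround (C−A): T1=3  T2=10  T3=65  T4=64  T5=34  T6=46  T7=64
Turnaround = completion − arrival: T1=3, T2=10, T3=65, T4=64, T5=34, T6=46, T7=64
Total turnaround = 3 + 10 + 65 + 64 + 34 + 46 + 64 = 286

286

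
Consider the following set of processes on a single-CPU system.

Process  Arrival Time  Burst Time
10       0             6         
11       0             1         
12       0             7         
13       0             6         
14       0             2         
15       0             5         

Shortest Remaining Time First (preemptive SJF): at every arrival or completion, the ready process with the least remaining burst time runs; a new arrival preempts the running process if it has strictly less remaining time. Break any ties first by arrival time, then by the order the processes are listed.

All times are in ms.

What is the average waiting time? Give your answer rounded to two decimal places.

7.67

Schedule: | 11 0-1 | 14 1-3 | 15 3-8 | 10 8-14 | 13 14-20 | 12 20-27 |
Completion: 10=14  11=1  12=27  13=20  14=3  15=8
Turnaround (C−A): 10=14  11=1  12=27  13=20  14=3  15=8
Waiting times: 10=8, 11=0, 12=20, 13=14, 14=1, 15=3
Average waiting = (8+0+20+14+1+3) / 6 = 46/6 = 7.67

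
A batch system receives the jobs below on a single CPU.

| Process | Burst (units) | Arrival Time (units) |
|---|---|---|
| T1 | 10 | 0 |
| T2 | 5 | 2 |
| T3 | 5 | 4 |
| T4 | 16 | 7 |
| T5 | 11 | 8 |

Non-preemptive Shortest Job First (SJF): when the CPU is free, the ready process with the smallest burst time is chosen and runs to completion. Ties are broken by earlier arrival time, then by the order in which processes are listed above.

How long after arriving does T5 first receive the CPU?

12

Gantt: | T1 0-10 | T2 10-15 | T3 15-20 | T5 20-31 | T4 31-47 |
Completion: T1=10  T2=15  T3=20  T4=47  T5=31
Turnaround (C−A): T1=10  T2=13  T3=16  T4=40  T5=23
Response(T5) = first start − arrival = 20 − 8 = 12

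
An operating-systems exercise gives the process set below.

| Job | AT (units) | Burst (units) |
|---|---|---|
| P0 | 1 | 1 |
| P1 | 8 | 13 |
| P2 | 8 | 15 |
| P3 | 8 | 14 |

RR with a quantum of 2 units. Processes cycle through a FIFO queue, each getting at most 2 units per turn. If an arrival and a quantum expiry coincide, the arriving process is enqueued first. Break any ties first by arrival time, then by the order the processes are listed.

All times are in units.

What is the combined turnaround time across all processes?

Timeline: | idle 0-1 | P0 1-2 | idle 2-8 | P1 8-10 | P2 10-12 | P3 12-14 | P1 14-16 | P2 16-18 | P3 18-20 | P1 20-22 | P2 22-24 | P3 24-26 | P1 26-28 | P2 28-30 | P3 30-32 | P1 32-34 | P2 34-36 | P3 36-38 | P1 38-40 | P2 40-42 | P3 42-44 | P1 44-45 | P2 45-47 | P3 47-49 | P2 49-50 |
Completion: P0=2  P1=45  P2=50  P3=49
Turnaround (C−A): P0=1  P1=37  P2=42  P3=41
Turnaround = completion − arrival: P0=1, P1=37, P2=42, P3=41
Total turnaround = 1 + 37 + 42 + 41 = 121

121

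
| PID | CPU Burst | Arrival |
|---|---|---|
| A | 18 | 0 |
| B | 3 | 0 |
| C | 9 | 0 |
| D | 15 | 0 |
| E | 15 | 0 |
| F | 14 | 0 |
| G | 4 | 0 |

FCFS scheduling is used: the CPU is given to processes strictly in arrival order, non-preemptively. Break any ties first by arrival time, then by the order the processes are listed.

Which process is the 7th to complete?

G

Gantt: | A 0-18 | B 18-21 | C 21-30 | D 30-45 | E 45-60 | F 60-74 | G 74-78 |
Completion: A=18  B=21  C=30  D=45  E=60  F=74  G=78
Finish order: A → B → C → D → E → F → G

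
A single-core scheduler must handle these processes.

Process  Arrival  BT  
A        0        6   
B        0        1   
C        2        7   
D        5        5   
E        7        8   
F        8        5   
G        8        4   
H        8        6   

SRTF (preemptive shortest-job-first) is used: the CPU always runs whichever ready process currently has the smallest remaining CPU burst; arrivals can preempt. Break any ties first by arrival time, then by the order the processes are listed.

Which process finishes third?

D

Timeline: | B 0-1 | A 1-7 | D 7-12 | G 12-16 | F 16-21 | H 21-27 | C 27-34 | E 34-42 |
Completion: A=7  B=1  C=34  D=12  E=42  F=21  G=16  H=27
Turnaround (C−A): A=7  B=1  C=32  D=7  E=35  F=13  G=8  H=19
Finish order: B → A → D → G → F → H → C → E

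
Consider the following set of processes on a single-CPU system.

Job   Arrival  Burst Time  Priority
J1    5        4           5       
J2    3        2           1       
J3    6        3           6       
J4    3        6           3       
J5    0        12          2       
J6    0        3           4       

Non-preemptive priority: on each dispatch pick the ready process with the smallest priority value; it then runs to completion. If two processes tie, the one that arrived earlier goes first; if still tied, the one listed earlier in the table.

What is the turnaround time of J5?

Gantt: | J5 0-12 | J2 12-14 | J4 14-20 | J6 20-23 | J1 23-27 | J3 27-30 |
Completion: J1=27  J2=14  J3=30  J4=20  J5=12  J6=23
Turnaround(J5) = completion − arrival = 12 − 0 = 12

12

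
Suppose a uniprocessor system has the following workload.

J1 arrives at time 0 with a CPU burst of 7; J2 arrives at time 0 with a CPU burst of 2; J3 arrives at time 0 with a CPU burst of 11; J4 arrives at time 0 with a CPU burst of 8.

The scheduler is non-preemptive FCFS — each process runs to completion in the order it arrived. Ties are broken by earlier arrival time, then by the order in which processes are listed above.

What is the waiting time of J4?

Timeline: | J1 0-7 | J2 7-9 | J3 9-20 | J4 20-28 |
Completion: J1=7  J2=9  J3=20  J4=28
Waiting(J4) = turnaround − burst = 28 − 8 = 20

20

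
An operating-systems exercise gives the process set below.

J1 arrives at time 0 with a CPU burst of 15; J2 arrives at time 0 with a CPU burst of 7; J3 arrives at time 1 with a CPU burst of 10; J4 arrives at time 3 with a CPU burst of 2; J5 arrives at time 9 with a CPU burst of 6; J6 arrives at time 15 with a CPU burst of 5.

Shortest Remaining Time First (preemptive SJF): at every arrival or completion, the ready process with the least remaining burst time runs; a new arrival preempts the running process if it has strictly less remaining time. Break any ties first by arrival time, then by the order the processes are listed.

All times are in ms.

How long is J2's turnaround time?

Schedule: | J2 0-3 | J4 3-5 | J2 5-9 | J5 9-15 | J6 15-20 | J3 20-30 | J1 30-45 |
Completion: J1=45  J2=9  J3=30  J4=5  J5=15  J6=20
Turnaround (C−A): J1=45  J2=9  J3=29  J4=2  J5=6  J6=5
Turnaround(J2) = completion − arrival = 9 − 0 = 9

9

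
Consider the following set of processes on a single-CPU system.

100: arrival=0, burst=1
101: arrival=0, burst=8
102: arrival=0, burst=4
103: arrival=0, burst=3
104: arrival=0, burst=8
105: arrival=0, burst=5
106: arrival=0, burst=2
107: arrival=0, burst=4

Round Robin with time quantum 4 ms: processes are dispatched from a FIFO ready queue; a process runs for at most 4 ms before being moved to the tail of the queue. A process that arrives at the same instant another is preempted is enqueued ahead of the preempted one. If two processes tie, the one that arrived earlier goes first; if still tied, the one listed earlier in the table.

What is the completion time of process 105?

35

Schedule: | 100 0-1 | 101 1-5 | 102 5-9 | 103 9-12 | 104 12-16 | 105 16-20 | 106 20-22 | 107 22-26 | 101 26-30 | 104 30-34 | 105 34-35 |
Completion: 100=1  101=30  102=9  103=12  104=34  105=35  106=22  107=26
Turnaround (C−A): 100=1  101=30  102=9  103=12  104=34  105=35  106=22  107=26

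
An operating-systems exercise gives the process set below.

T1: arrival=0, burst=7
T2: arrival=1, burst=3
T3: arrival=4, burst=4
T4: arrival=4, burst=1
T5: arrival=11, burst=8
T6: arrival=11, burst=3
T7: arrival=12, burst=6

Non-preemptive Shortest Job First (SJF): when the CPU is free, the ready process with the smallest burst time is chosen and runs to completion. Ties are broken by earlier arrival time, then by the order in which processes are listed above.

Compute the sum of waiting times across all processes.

39

Gantt: | T1 0-7 | T4 7-8 | T2 8-11 | T6 11-14 | T3 14-18 | T7 18-24 | T5 24-32 |
Completion: T1=7  T2=11  T3=18  T4=8  T5=32  T6=14  T7=24
Waiting = turnaround − burst: T1=0, T2=7, T3=10, T4=3, T5=13, T6=0, T7=6
Total waiting = 0 + 7 + 10 + 3 + 13 + 0 + 6 = 39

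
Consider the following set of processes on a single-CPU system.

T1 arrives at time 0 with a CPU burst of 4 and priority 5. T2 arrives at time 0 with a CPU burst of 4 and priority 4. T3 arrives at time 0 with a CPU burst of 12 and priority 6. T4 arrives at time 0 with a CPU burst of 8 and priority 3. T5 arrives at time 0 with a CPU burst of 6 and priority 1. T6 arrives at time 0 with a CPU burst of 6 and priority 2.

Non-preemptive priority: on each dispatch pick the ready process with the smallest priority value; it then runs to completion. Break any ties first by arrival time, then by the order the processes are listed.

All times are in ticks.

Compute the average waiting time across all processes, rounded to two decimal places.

15.00

Gantt: | T5 0-6 | T6 6-12 | T4 12-20 | T2 20-24 | T1 24-28 | T3 28-40 |
Completion: T1=28  T2=24  T3=40  T4=20  T5=6  T6=12
Turnaround (C−A): T1=28  T2=24  T3=40  T4=20  T5=6  T6=12
Waiting times: T1=24, T2=20, T3=28, T4=12, T5=0, T6=6
Average waiting = (24+20+28+12+0+6) / 6 = 90/6 = 15.00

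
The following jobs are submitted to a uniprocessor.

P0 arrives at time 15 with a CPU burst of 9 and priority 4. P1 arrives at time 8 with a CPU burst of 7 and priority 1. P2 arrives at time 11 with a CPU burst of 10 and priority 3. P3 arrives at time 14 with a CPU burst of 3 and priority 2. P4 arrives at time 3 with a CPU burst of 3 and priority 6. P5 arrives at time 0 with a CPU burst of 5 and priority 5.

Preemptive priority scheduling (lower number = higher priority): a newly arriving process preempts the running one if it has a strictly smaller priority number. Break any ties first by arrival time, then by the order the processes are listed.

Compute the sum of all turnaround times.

Gantt: | P5 0-5 | P4 5-8 | P1 8-15 | P3 15-18 | P2 18-28 | P0 28-37 |
Completion: P0=37  P1=15  P2=28  P3=18  P4=8  P5=5
Turnaround (C−A): P0=22  P1=7  P2=17  P3=4  P4=5  P5=5
Turnaround = completion − arrival: P0=22, P1=7, P2=17, P3=4, P4=5, P5=5
Total turnaround = 22 + 7 + 17 + 4 + 5 + 5 = 60

60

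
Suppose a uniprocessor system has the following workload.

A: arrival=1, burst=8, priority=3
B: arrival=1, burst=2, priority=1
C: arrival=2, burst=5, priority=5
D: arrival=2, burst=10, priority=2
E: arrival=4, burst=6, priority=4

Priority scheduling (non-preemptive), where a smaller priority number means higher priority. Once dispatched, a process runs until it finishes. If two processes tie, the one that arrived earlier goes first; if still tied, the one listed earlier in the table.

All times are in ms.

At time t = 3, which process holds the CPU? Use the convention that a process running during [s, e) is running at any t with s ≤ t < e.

Schedule: | idle 0-1 | B 1-3 | D 3-13 | A 13-21 | E 21-27 | C 27-32 |
Completion: A=21  B=3  C=32  D=13  E=27
Turnaround (C−A): A=20  B=2  C=30  D=11  E=23

D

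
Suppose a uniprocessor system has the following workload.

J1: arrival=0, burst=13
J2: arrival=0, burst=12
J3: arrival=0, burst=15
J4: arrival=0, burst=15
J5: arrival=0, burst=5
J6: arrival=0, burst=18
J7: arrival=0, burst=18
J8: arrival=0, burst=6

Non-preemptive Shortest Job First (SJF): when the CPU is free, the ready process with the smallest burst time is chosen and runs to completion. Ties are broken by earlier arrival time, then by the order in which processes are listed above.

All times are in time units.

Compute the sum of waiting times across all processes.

276

Timeline: | J5 0-5 | J8 5-11 | J2 11-23 | J1 23-36 | J3 36-51 | J4 51-66 | J6 66-84 | J7 84-102 |
Completion: J1=36  J2=23  J3=51  J4=66  J5=5  J6=84  J7=102  J8=11
Turnaround (C−A): J1=36  J2=23  J3=51  J4=66  J5=5  J6=84  J7=102  J8=11
Waiting = turnaround − burst: J1=23, J2=11, J3=36, J4=51, J5=0, J6=66, J7=84, J8=5
Total waiting = 23 + 11 + 36 + 51 + 0 + 66 + 84 + 5 = 276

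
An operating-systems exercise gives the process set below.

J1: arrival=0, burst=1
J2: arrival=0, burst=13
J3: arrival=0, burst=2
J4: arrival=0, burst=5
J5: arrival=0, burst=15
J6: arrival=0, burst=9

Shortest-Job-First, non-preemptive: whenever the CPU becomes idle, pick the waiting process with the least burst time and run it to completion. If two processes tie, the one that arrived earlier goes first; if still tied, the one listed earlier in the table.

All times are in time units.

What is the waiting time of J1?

Timeline: | J1 0-1 | J3 1-3 | J4 3-8 | J6 8-17 | J2 17-30 | J5 30-45 |
Completion: J1=1  J2=30  J3=3  J4=8  J5=45  J6=17
Turnaround (C−A): J1=1  J2=30  J3=3  J4=8  J5=45  J6=17
Waiting(J1) = turnaround − burst = 1 − 1 = 0

0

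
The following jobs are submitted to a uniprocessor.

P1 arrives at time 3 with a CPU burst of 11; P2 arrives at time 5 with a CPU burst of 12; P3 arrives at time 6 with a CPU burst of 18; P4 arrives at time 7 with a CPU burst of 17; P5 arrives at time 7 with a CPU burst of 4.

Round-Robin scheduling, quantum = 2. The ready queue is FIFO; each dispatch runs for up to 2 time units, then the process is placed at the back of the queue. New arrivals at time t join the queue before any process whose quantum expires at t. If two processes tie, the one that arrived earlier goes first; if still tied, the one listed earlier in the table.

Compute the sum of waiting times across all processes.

158

Schedule: | idle 0-3 | P1 3-5 | P2 5-7 | P1 7-9 | P3 9-11 | P4 11-13 | P5 13-15 | P2 15-17 | P1 17-19 | P3 19-21 | P4 21-23 | P5 23-25 | P2 25-27 | P1 27-29 | P3 29-31 | P4 31-33 | P2 33-35 | P1 35-37 | P3 37-39 | P4 39-41 | P2 41-43 | P1 43-44 | P3 44-46 | P4 46-48 | P2 48-50 | P3 50-52 | P4 52-54 | P3 54-56 | P4 56-58 | P3 58-60 | P4 60-62 | P3 62-64 | P4 64-65 |
Completion: P1=44  P2=50  P3=64  P4=65  P5=25
Turnaround (C−A): P1=41  P2=45  P3=58  P4=58  P5=18
Waiting = turnaround − burst: P1=30, P2=33, P3=40, P4=41, P5=14
Total waiting = 30 + 33 + 40 + 41 + 14 = 158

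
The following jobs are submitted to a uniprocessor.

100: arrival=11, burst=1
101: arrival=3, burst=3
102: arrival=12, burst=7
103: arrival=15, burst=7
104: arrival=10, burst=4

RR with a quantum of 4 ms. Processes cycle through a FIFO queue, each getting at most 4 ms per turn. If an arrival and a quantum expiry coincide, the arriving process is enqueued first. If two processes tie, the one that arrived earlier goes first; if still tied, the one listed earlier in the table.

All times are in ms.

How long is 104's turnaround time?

Schedule: | idle 0-3 | 101 3-6 | idle 6-10 | 104 10-14 | 100 14-15 | 102 15-19 | 103 19-23 | 102 23-26 | 103 26-29 |
Completion: 100=15  101=6  102=26  103=29  104=14
Turnaround (C−A): 100=4  101=3  102=14  103=14  104=4
Turnaround(104) = completion − arrival = 14 − 10 = 4

4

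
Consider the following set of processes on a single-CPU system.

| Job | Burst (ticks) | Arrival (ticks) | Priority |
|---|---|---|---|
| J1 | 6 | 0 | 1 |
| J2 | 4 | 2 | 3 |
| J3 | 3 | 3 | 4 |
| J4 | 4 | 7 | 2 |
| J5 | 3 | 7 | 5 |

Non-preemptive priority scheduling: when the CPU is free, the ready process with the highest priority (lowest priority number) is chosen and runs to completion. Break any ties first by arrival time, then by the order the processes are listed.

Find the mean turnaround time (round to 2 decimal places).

Schedule: | J1 0-6 | J2 6-10 | J4 10-14 | J3 14-17 | J5 17-20 |
Completion: J1=6  J2=10  J3=17  J4=14  J5=20
Turnaround times: J1=6, J2=8, J3=14, J4=7, J5=13
Average turnaround = (6+8+14+7+13) / 5 = 48/5 = 9.60

9.60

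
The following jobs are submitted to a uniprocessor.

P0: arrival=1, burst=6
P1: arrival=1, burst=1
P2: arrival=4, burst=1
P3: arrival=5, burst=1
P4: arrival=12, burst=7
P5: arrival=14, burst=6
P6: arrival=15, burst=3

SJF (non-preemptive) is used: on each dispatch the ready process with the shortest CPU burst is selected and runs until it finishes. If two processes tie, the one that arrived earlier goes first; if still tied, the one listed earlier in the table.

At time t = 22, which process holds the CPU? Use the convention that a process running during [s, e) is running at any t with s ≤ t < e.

Schedule: | idle 0-1 | P1 1-2 | P0 2-8 | P2 8-9 | P3 9-10 | idle 10-12 | P4 12-19 | P6 19-22 | P5 22-28 |
Completion: P0=8  P1=2  P2=9  P3=10  P4=19  P5=28  P6=22

P5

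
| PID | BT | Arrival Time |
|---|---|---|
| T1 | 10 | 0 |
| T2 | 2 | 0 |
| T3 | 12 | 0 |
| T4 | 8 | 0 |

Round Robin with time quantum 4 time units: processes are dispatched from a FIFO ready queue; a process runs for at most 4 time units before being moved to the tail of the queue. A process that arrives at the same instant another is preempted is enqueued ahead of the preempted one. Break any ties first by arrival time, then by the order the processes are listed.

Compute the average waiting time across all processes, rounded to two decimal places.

15.00

Timeline: | T1 0-4 | T2 4-6 | T3 6-10 | T4 10-14 | T1 14-18 | T3 18-22 | T4 22-26 | T1 26-28 | T3 28-32 |
Completion: T1=28  T2=6  T3=32  T4=26
Waiting times: T1=18, T2=4, T3=20, T4=18
Average waiting = (18+4+20+18) / 4 = 60/4 = 15.00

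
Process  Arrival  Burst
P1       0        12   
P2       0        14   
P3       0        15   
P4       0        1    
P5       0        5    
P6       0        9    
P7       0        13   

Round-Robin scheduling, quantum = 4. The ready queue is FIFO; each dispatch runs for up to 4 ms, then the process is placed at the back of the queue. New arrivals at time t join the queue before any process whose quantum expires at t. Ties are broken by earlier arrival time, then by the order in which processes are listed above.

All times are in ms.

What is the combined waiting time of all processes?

Schedule: | P1 0-4 | P2 4-8 | P3 8-12 | P4 12-13 | P5 13-17 | P6 17-21 | P7 21-25 | P1 25-29 | P2 29-33 | P3 33-37 | P5 37-38 | P6 38-42 | P7 42-46 | P1 46-50 | P2 50-54 | P3 54-58 | P6 58-59 | P7 59-63 | P2 63-65 | P3 65-68 | P7 68-69 |
Completion: P1=50  P2=65  P3=68  P4=13  P5=38  P6=59  P7=69
Turnaround (C−A): P1=50  P2=65  P3=68  P4=13  P5=38  P6=59  P7=69
Waiting = turnaround − burst: P1=38, P2=51, P3=53, P4=12, P5=33, P6=50, P7=56
Total waiting = 38 + 51 + 53 + 12 + 33 + 50 + 56 = 293

293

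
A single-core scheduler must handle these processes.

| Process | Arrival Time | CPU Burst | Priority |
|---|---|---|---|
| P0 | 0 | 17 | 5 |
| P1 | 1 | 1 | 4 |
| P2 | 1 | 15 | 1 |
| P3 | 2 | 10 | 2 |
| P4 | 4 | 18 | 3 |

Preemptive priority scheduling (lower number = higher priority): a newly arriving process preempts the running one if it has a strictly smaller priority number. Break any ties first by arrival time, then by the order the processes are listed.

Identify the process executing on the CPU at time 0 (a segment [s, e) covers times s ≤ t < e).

Schedule: | P0 0-1 | P2 1-16 | P3 16-26 | P4 26-44 | P1 44-45 | P0 45-61 |
Completion: P0=61  P1=45  P2=16  P3=26  P4=44

P0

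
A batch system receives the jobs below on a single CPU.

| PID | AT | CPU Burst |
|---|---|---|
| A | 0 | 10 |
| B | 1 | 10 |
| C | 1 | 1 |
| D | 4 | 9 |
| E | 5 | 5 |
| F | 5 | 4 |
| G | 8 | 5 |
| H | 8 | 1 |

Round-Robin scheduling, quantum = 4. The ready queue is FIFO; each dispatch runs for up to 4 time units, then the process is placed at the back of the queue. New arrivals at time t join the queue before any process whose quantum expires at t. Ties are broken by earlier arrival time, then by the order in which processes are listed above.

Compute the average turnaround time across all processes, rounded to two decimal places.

Timeline: | A 0-4 | B 4-8 | C 8-9 | D 9-13 | A 13-17 | E 17-21 | F 21-25 | G 25-29 | H 29-30 | B 30-34 | D 34-38 | A 38-40 | E 40-41 | G 41-42 | B 42-44 | D 44-45 |
Completion: A=40  B=44  C=9  D=45  E=41  F=25  G=42  H=30
Turnaround times: A=40, B=43, C=8, D=41, E=36, F=20, G=34, H=22
Average turnaround = (40+43+8+41+36+20+34+22) / 8 = 244/8 = 30.50

30.50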